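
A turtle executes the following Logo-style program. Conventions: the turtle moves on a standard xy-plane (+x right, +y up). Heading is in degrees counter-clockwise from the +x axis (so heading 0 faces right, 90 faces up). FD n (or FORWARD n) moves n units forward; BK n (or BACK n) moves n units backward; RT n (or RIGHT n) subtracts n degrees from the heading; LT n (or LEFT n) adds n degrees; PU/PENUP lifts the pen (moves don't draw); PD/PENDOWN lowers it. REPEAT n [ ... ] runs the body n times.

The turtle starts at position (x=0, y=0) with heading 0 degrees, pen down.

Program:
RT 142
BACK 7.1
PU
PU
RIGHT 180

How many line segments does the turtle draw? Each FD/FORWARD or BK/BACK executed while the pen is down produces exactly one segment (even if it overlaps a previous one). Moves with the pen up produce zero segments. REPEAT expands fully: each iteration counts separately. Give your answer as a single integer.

Answer: 1

Derivation:
Executing turtle program step by step:
Start: pos=(0,0), heading=0, pen down
RT 142: heading 0 -> 218
BK 7.1: (0,0) -> (5.595,4.371) [heading=218, draw]
PU: pen up
PU: pen up
RT 180: heading 218 -> 38
Final: pos=(5.595,4.371), heading=38, 1 segment(s) drawn
Segments drawn: 1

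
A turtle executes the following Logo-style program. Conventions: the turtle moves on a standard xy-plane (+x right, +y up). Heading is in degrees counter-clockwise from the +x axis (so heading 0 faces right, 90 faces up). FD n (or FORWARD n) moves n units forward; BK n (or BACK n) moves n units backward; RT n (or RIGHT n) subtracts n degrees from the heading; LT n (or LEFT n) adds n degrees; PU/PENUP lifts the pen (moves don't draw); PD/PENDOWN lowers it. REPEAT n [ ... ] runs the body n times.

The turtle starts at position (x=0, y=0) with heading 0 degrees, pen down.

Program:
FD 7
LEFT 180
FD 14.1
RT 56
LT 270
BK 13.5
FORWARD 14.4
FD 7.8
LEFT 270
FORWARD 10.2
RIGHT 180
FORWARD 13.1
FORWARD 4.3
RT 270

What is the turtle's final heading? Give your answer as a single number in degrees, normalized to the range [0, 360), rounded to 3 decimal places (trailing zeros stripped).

Executing turtle program step by step:
Start: pos=(0,0), heading=0, pen down
FD 7: (0,0) -> (7,0) [heading=0, draw]
LT 180: heading 0 -> 180
FD 14.1: (7,0) -> (-7.1,0) [heading=180, draw]
RT 56: heading 180 -> 124
LT 270: heading 124 -> 34
BK 13.5: (-7.1,0) -> (-18.292,-7.549) [heading=34, draw]
FD 14.4: (-18.292,-7.549) -> (-6.354,0.503) [heading=34, draw]
FD 7.8: (-6.354,0.503) -> (0.113,4.865) [heading=34, draw]
LT 270: heading 34 -> 304
FD 10.2: (0.113,4.865) -> (5.816,-3.591) [heading=304, draw]
RT 180: heading 304 -> 124
FD 13.1: (5.816,-3.591) -> (-1.509,7.269) [heading=124, draw]
FD 4.3: (-1.509,7.269) -> (-3.914,10.834) [heading=124, draw]
RT 270: heading 124 -> 214
Final: pos=(-3.914,10.834), heading=214, 8 segment(s) drawn

Answer: 214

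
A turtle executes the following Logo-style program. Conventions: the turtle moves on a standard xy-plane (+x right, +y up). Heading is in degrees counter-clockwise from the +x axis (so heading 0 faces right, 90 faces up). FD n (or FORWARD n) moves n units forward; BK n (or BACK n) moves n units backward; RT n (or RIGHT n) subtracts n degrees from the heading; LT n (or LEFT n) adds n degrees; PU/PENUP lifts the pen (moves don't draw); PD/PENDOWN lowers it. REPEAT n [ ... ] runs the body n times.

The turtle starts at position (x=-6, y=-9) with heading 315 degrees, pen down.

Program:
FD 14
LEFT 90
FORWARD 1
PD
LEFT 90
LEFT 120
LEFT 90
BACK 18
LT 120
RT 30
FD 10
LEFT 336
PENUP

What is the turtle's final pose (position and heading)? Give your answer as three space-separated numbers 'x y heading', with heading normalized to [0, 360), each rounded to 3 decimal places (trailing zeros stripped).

Executing turtle program step by step:
Start: pos=(-6,-9), heading=315, pen down
FD 14: (-6,-9) -> (3.899,-18.899) [heading=315, draw]
LT 90: heading 315 -> 45
FD 1: (3.899,-18.899) -> (4.607,-18.192) [heading=45, draw]
PD: pen down
LT 90: heading 45 -> 135
LT 120: heading 135 -> 255
LT 90: heading 255 -> 345
BK 18: (4.607,-18.192) -> (-12.78,-13.534) [heading=345, draw]
LT 120: heading 345 -> 105
RT 30: heading 105 -> 75
FD 10: (-12.78,-13.534) -> (-10.192,-3.874) [heading=75, draw]
LT 336: heading 75 -> 51
PU: pen up
Final: pos=(-10.192,-3.874), heading=51, 4 segment(s) drawn

Answer: -10.192 -3.874 51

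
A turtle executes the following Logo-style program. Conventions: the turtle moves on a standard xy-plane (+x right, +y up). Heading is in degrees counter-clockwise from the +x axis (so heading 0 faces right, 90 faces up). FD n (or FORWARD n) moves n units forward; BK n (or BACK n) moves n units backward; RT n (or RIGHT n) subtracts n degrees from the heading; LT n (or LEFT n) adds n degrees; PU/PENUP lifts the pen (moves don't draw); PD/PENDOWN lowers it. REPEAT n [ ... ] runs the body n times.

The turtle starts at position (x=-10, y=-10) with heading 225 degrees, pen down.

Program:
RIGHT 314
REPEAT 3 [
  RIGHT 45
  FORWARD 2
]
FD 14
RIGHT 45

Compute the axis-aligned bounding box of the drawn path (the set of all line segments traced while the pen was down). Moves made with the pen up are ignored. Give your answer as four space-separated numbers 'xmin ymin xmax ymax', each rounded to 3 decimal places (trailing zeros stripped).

Answer: -24.898 -11.474 -10 -0.359

Derivation:
Executing turtle program step by step:
Start: pos=(-10,-10), heading=225, pen down
RT 314: heading 225 -> 271
REPEAT 3 [
  -- iteration 1/3 --
  RT 45: heading 271 -> 226
  FD 2: (-10,-10) -> (-11.389,-11.439) [heading=226, draw]
  -- iteration 2/3 --
  RT 45: heading 226 -> 181
  FD 2: (-11.389,-11.439) -> (-13.389,-11.474) [heading=181, draw]
  -- iteration 3/3 --
  RT 45: heading 181 -> 136
  FD 2: (-13.389,-11.474) -> (-14.828,-10.084) [heading=136, draw]
]
FD 14: (-14.828,-10.084) -> (-24.898,-0.359) [heading=136, draw]
RT 45: heading 136 -> 91
Final: pos=(-24.898,-0.359), heading=91, 4 segment(s) drawn

Segment endpoints: x in {-24.898, -14.828, -13.389, -11.389, -10}, y in {-11.474, -11.439, -10.084, -10, -0.359}
xmin=-24.898, ymin=-11.474, xmax=-10, ymax=-0.359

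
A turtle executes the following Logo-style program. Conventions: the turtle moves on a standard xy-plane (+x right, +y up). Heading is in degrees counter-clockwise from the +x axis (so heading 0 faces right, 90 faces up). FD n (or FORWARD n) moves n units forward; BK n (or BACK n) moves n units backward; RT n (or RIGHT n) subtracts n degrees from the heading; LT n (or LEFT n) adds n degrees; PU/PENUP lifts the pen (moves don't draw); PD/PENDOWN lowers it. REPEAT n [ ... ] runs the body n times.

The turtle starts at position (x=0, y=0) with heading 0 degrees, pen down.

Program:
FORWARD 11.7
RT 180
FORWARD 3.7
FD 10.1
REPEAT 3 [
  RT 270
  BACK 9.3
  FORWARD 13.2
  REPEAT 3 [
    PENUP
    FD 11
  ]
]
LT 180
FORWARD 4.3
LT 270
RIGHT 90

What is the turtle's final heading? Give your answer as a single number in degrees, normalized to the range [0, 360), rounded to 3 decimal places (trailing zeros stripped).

Answer: 90

Derivation:
Executing turtle program step by step:
Start: pos=(0,0), heading=0, pen down
FD 11.7: (0,0) -> (11.7,0) [heading=0, draw]
RT 180: heading 0 -> 180
FD 3.7: (11.7,0) -> (8,0) [heading=180, draw]
FD 10.1: (8,0) -> (-2.1,0) [heading=180, draw]
REPEAT 3 [
  -- iteration 1/3 --
  RT 270: heading 180 -> 270
  BK 9.3: (-2.1,0) -> (-2.1,9.3) [heading=270, draw]
  FD 13.2: (-2.1,9.3) -> (-2.1,-3.9) [heading=270, draw]
  REPEAT 3 [
    -- iteration 1/3 --
    PU: pen up
    FD 11: (-2.1,-3.9) -> (-2.1,-14.9) [heading=270, move]
    -- iteration 2/3 --
    PU: pen up
    FD 11: (-2.1,-14.9) -> (-2.1,-25.9) [heading=270, move]
    -- iteration 3/3 --
    PU: pen up
    FD 11: (-2.1,-25.9) -> (-2.1,-36.9) [heading=270, move]
  ]
  -- iteration 2/3 --
  RT 270: heading 270 -> 0
  BK 9.3: (-2.1,-36.9) -> (-11.4,-36.9) [heading=0, move]
  FD 13.2: (-11.4,-36.9) -> (1.8,-36.9) [heading=0, move]
  REPEAT 3 [
    -- iteration 1/3 --
    PU: pen up
    FD 11: (1.8,-36.9) -> (12.8,-36.9) [heading=0, move]
    -- iteration 2/3 --
    PU: pen up
    FD 11: (12.8,-36.9) -> (23.8,-36.9) [heading=0, move]
    -- iteration 3/3 --
    PU: pen up
    FD 11: (23.8,-36.9) -> (34.8,-36.9) [heading=0, move]
  ]
  -- iteration 3/3 --
  RT 270: heading 0 -> 90
  BK 9.3: (34.8,-36.9) -> (34.8,-46.2) [heading=90, move]
  FD 13.2: (34.8,-46.2) -> (34.8,-33) [heading=90, move]
  REPEAT 3 [
    -- iteration 1/3 --
    PU: pen up
    FD 11: (34.8,-33) -> (34.8,-22) [heading=90, move]
    -- iteration 2/3 --
    PU: pen up
    FD 11: (34.8,-22) -> (34.8,-11) [heading=90, move]
    -- iteration 3/3 --
    PU: pen up
    FD 11: (34.8,-11) -> (34.8,0) [heading=90, move]
  ]
]
LT 180: heading 90 -> 270
FD 4.3: (34.8,0) -> (34.8,-4.3) [heading=270, move]
LT 270: heading 270 -> 180
RT 90: heading 180 -> 90
Final: pos=(34.8,-4.3), heading=90, 5 segment(s) drawn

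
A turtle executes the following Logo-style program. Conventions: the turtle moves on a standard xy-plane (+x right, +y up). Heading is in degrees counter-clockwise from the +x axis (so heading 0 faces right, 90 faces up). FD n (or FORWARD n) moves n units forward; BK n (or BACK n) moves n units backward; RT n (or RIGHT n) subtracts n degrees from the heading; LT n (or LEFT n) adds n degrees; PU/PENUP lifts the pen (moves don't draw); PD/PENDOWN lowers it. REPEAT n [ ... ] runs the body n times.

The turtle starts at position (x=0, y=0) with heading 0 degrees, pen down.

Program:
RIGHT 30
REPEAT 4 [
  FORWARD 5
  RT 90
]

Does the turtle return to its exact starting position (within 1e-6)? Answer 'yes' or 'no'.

Answer: yes

Derivation:
Executing turtle program step by step:
Start: pos=(0,0), heading=0, pen down
RT 30: heading 0 -> 330
REPEAT 4 [
  -- iteration 1/4 --
  FD 5: (0,0) -> (4.33,-2.5) [heading=330, draw]
  RT 90: heading 330 -> 240
  -- iteration 2/4 --
  FD 5: (4.33,-2.5) -> (1.83,-6.83) [heading=240, draw]
  RT 90: heading 240 -> 150
  -- iteration 3/4 --
  FD 5: (1.83,-6.83) -> (-2.5,-4.33) [heading=150, draw]
  RT 90: heading 150 -> 60
  -- iteration 4/4 --
  FD 5: (-2.5,-4.33) -> (0,0) [heading=60, draw]
  RT 90: heading 60 -> 330
]
Final: pos=(0,0), heading=330, 4 segment(s) drawn

Start position: (0, 0)
Final position: (0, 0)
Distance = 0; < 1e-6 -> CLOSED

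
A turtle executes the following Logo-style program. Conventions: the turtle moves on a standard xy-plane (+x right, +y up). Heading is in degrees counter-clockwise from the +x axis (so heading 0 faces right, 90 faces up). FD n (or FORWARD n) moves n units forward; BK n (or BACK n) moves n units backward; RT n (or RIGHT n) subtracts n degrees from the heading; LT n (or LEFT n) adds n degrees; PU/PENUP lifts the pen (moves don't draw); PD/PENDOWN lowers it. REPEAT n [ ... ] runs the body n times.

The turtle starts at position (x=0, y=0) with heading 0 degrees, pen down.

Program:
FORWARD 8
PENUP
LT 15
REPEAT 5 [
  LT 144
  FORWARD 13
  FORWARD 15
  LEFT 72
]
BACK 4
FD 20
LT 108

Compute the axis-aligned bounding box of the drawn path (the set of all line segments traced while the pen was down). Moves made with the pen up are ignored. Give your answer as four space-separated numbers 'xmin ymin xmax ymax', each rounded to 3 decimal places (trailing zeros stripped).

Executing turtle program step by step:
Start: pos=(0,0), heading=0, pen down
FD 8: (0,0) -> (8,0) [heading=0, draw]
PU: pen up
LT 15: heading 0 -> 15
REPEAT 5 [
  -- iteration 1/5 --
  LT 144: heading 15 -> 159
  FD 13: (8,0) -> (-4.137,4.659) [heading=159, move]
  FD 15: (-4.137,4.659) -> (-18.14,10.034) [heading=159, move]
  LT 72: heading 159 -> 231
  -- iteration 2/5 --
  LT 144: heading 231 -> 15
  FD 13: (-18.14,10.034) -> (-5.583,13.399) [heading=15, move]
  FD 15: (-5.583,13.399) -> (8.906,17.281) [heading=15, move]
  LT 72: heading 15 -> 87
  -- iteration 3/5 --
  LT 144: heading 87 -> 231
  FD 13: (8.906,17.281) -> (0.725,7.178) [heading=231, move]
  FD 15: (0.725,7.178) -> (-8.715,-4.479) [heading=231, move]
  LT 72: heading 231 -> 303
  -- iteration 4/5 --
  LT 144: heading 303 -> 87
  FD 13: (-8.715,-4.479) -> (-8.035,8.503) [heading=87, move]
  FD 15: (-8.035,8.503) -> (-7.25,23.483) [heading=87, move]
  LT 72: heading 87 -> 159
  -- iteration 5/5 --
  LT 144: heading 159 -> 303
  FD 13: (-7.25,23.483) -> (-0.17,12.58) [heading=303, move]
  FD 15: (-0.17,12.58) -> (8,0) [heading=303, move]
  LT 72: heading 303 -> 15
]
BK 4: (8,0) -> (4.136,-1.035) [heading=15, move]
FD 20: (4.136,-1.035) -> (23.455,4.141) [heading=15, move]
LT 108: heading 15 -> 123
Final: pos=(23.455,4.141), heading=123, 1 segment(s) drawn

Segment endpoints: x in {0, 8}, y in {0}
xmin=0, ymin=0, xmax=8, ymax=0

Answer: 0 0 8 0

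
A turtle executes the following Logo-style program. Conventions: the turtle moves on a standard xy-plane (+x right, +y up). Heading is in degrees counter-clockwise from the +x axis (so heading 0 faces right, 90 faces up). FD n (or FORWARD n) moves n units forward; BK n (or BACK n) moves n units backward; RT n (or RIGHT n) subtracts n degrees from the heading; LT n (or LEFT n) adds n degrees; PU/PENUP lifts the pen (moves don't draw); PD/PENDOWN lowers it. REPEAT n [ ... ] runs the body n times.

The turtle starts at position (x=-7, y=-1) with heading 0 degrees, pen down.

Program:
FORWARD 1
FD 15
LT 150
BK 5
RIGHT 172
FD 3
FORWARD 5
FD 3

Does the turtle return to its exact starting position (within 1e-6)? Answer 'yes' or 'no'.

Answer: no

Derivation:
Executing turtle program step by step:
Start: pos=(-7,-1), heading=0, pen down
FD 1: (-7,-1) -> (-6,-1) [heading=0, draw]
FD 15: (-6,-1) -> (9,-1) [heading=0, draw]
LT 150: heading 0 -> 150
BK 5: (9,-1) -> (13.33,-3.5) [heading=150, draw]
RT 172: heading 150 -> 338
FD 3: (13.33,-3.5) -> (16.112,-4.624) [heading=338, draw]
FD 5: (16.112,-4.624) -> (20.748,-6.497) [heading=338, draw]
FD 3: (20.748,-6.497) -> (23.529,-7.621) [heading=338, draw]
Final: pos=(23.529,-7.621), heading=338, 6 segment(s) drawn

Start position: (-7, -1)
Final position: (23.529, -7.621)
Distance = 31.239; >= 1e-6 -> NOT closed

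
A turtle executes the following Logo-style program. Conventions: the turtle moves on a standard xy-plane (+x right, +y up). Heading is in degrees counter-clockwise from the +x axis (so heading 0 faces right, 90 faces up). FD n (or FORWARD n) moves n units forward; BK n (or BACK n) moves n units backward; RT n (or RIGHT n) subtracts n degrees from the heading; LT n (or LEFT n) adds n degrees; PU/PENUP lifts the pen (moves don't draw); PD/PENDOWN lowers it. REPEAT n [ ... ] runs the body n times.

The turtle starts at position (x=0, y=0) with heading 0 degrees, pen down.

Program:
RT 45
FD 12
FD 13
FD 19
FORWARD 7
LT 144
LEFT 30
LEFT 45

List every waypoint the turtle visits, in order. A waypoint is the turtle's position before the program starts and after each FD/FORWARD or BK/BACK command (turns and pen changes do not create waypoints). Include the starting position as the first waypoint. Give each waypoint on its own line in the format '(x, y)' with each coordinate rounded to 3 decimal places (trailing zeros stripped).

Executing turtle program step by step:
Start: pos=(0,0), heading=0, pen down
RT 45: heading 0 -> 315
FD 12: (0,0) -> (8.485,-8.485) [heading=315, draw]
FD 13: (8.485,-8.485) -> (17.678,-17.678) [heading=315, draw]
FD 19: (17.678,-17.678) -> (31.113,-31.113) [heading=315, draw]
FD 7: (31.113,-31.113) -> (36.062,-36.062) [heading=315, draw]
LT 144: heading 315 -> 99
LT 30: heading 99 -> 129
LT 45: heading 129 -> 174
Final: pos=(36.062,-36.062), heading=174, 4 segment(s) drawn
Waypoints (5 total):
(0, 0)
(8.485, -8.485)
(17.678, -17.678)
(31.113, -31.113)
(36.062, -36.062)

Answer: (0, 0)
(8.485, -8.485)
(17.678, -17.678)
(31.113, -31.113)
(36.062, -36.062)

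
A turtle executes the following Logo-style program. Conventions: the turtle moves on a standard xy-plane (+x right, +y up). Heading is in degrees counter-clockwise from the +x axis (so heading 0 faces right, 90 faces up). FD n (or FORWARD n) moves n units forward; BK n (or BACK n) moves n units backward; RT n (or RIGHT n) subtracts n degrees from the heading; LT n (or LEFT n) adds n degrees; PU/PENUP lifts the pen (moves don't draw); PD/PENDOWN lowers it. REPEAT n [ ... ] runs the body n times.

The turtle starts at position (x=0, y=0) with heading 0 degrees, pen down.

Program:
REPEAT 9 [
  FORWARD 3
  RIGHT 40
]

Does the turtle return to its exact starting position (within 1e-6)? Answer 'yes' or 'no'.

Answer: yes

Derivation:
Executing turtle program step by step:
Start: pos=(0,0), heading=0, pen down
REPEAT 9 [
  -- iteration 1/9 --
  FD 3: (0,0) -> (3,0) [heading=0, draw]
  RT 40: heading 0 -> 320
  -- iteration 2/9 --
  FD 3: (3,0) -> (5.298,-1.928) [heading=320, draw]
  RT 40: heading 320 -> 280
  -- iteration 3/9 --
  FD 3: (5.298,-1.928) -> (5.819,-4.883) [heading=280, draw]
  RT 40: heading 280 -> 240
  -- iteration 4/9 --
  FD 3: (5.819,-4.883) -> (4.319,-7.481) [heading=240, draw]
  RT 40: heading 240 -> 200
  -- iteration 5/9 --
  FD 3: (4.319,-7.481) -> (1.5,-8.507) [heading=200, draw]
  RT 40: heading 200 -> 160
  -- iteration 6/9 --
  FD 3: (1.5,-8.507) -> (-1.319,-7.481) [heading=160, draw]
  RT 40: heading 160 -> 120
  -- iteration 7/9 --
  FD 3: (-1.319,-7.481) -> (-2.819,-4.883) [heading=120, draw]
  RT 40: heading 120 -> 80
  -- iteration 8/9 --
  FD 3: (-2.819,-4.883) -> (-2.298,-1.928) [heading=80, draw]
  RT 40: heading 80 -> 40
  -- iteration 9/9 --
  FD 3: (-2.298,-1.928) -> (0,0) [heading=40, draw]
  RT 40: heading 40 -> 0
]
Final: pos=(0,0), heading=0, 9 segment(s) drawn

Start position: (0, 0)
Final position: (0, 0)
Distance = 0; < 1e-6 -> CLOSED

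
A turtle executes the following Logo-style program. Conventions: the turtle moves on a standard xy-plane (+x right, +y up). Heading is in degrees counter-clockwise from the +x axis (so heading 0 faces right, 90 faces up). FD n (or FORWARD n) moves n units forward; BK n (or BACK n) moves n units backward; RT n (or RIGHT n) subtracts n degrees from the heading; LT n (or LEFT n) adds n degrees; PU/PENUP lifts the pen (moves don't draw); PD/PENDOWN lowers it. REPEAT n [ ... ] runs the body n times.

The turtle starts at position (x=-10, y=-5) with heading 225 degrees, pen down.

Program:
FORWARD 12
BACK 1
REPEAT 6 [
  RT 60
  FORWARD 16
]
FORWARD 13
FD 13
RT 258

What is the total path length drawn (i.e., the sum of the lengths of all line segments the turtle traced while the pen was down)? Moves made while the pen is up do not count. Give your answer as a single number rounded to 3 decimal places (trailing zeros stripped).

Answer: 135

Derivation:
Executing turtle program step by step:
Start: pos=(-10,-5), heading=225, pen down
FD 12: (-10,-5) -> (-18.485,-13.485) [heading=225, draw]
BK 1: (-18.485,-13.485) -> (-17.778,-12.778) [heading=225, draw]
REPEAT 6 [
  -- iteration 1/6 --
  RT 60: heading 225 -> 165
  FD 16: (-17.778,-12.778) -> (-33.233,-8.637) [heading=165, draw]
  -- iteration 2/6 --
  RT 60: heading 165 -> 105
  FD 16: (-33.233,-8.637) -> (-37.374,6.818) [heading=105, draw]
  -- iteration 3/6 --
  RT 60: heading 105 -> 45
  FD 16: (-37.374,6.818) -> (-26.06,18.131) [heading=45, draw]
  -- iteration 4/6 --
  RT 60: heading 45 -> 345
  FD 16: (-26.06,18.131) -> (-10.606,13.99) [heading=345, draw]
  -- iteration 5/6 --
  RT 60: heading 345 -> 285
  FD 16: (-10.606,13.99) -> (-6.464,-1.464) [heading=285, draw]
  -- iteration 6/6 --
  RT 60: heading 285 -> 225
  FD 16: (-6.464,-1.464) -> (-17.778,-12.778) [heading=225, draw]
]
FD 13: (-17.778,-12.778) -> (-26.971,-21.971) [heading=225, draw]
FD 13: (-26.971,-21.971) -> (-36.163,-31.163) [heading=225, draw]
RT 258: heading 225 -> 327
Final: pos=(-36.163,-31.163), heading=327, 10 segment(s) drawn

Segment lengths:
  seg 1: (-10,-5) -> (-18.485,-13.485), length = 12
  seg 2: (-18.485,-13.485) -> (-17.778,-12.778), length = 1
  seg 3: (-17.778,-12.778) -> (-33.233,-8.637), length = 16
  seg 4: (-33.233,-8.637) -> (-37.374,6.818), length = 16
  seg 5: (-37.374,6.818) -> (-26.06,18.131), length = 16
  seg 6: (-26.06,18.131) -> (-10.606,13.99), length = 16
  seg 7: (-10.606,13.99) -> (-6.464,-1.464), length = 16
  seg 8: (-6.464,-1.464) -> (-17.778,-12.778), length = 16
  seg 9: (-17.778,-12.778) -> (-26.971,-21.971), length = 13
  seg 10: (-26.971,-21.971) -> (-36.163,-31.163), length = 13
Total = 135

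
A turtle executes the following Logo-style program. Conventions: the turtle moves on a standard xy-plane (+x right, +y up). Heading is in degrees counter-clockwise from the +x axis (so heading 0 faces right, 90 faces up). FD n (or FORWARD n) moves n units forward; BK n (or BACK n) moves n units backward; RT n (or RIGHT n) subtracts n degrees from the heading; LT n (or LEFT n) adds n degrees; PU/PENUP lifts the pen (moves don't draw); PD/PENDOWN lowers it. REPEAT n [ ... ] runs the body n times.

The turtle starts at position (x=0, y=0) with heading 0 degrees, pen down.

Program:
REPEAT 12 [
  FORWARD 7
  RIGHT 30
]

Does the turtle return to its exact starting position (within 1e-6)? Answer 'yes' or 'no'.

Executing turtle program step by step:
Start: pos=(0,0), heading=0, pen down
REPEAT 12 [
  -- iteration 1/12 --
  FD 7: (0,0) -> (7,0) [heading=0, draw]
  RT 30: heading 0 -> 330
  -- iteration 2/12 --
  FD 7: (7,0) -> (13.062,-3.5) [heading=330, draw]
  RT 30: heading 330 -> 300
  -- iteration 3/12 --
  FD 7: (13.062,-3.5) -> (16.562,-9.562) [heading=300, draw]
  RT 30: heading 300 -> 270
  -- iteration 4/12 --
  FD 7: (16.562,-9.562) -> (16.562,-16.562) [heading=270, draw]
  RT 30: heading 270 -> 240
  -- iteration 5/12 --
  FD 7: (16.562,-16.562) -> (13.062,-22.624) [heading=240, draw]
  RT 30: heading 240 -> 210
  -- iteration 6/12 --
  FD 7: (13.062,-22.624) -> (7,-26.124) [heading=210, draw]
  RT 30: heading 210 -> 180
  -- iteration 7/12 --
  FD 7: (7,-26.124) -> (0,-26.124) [heading=180, draw]
  RT 30: heading 180 -> 150
  -- iteration 8/12 --
  FD 7: (0,-26.124) -> (-6.062,-22.624) [heading=150, draw]
  RT 30: heading 150 -> 120
  -- iteration 9/12 --
  FD 7: (-6.062,-22.624) -> (-9.562,-16.562) [heading=120, draw]
  RT 30: heading 120 -> 90
  -- iteration 10/12 --
  FD 7: (-9.562,-16.562) -> (-9.562,-9.562) [heading=90, draw]
  RT 30: heading 90 -> 60
  -- iteration 11/12 --
  FD 7: (-9.562,-9.562) -> (-6.062,-3.5) [heading=60, draw]
  RT 30: heading 60 -> 30
  -- iteration 12/12 --
  FD 7: (-6.062,-3.5) -> (0,0) [heading=30, draw]
  RT 30: heading 30 -> 0
]
Final: pos=(0,0), heading=0, 12 segment(s) drawn

Start position: (0, 0)
Final position: (0, 0)
Distance = 0; < 1e-6 -> CLOSED

Answer: yes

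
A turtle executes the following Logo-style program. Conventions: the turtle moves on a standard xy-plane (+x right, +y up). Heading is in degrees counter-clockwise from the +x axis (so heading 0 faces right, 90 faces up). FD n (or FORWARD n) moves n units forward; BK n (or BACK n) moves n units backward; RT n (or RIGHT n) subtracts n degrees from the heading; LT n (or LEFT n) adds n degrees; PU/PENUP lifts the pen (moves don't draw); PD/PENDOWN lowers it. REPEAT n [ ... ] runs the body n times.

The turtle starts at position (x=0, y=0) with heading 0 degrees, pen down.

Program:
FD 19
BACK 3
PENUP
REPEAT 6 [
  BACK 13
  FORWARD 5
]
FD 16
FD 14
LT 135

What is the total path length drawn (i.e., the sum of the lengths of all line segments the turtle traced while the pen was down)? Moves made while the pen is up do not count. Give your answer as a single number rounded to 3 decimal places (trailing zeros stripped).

Executing turtle program step by step:
Start: pos=(0,0), heading=0, pen down
FD 19: (0,0) -> (19,0) [heading=0, draw]
BK 3: (19,0) -> (16,0) [heading=0, draw]
PU: pen up
REPEAT 6 [
  -- iteration 1/6 --
  BK 13: (16,0) -> (3,0) [heading=0, move]
  FD 5: (3,0) -> (8,0) [heading=0, move]
  -- iteration 2/6 --
  BK 13: (8,0) -> (-5,0) [heading=0, move]
  FD 5: (-5,0) -> (0,0) [heading=0, move]
  -- iteration 3/6 --
  BK 13: (0,0) -> (-13,0) [heading=0, move]
  FD 5: (-13,0) -> (-8,0) [heading=0, move]
  -- iteration 4/6 --
  BK 13: (-8,0) -> (-21,0) [heading=0, move]
  FD 5: (-21,0) -> (-16,0) [heading=0, move]
  -- iteration 5/6 --
  BK 13: (-16,0) -> (-29,0) [heading=0, move]
  FD 5: (-29,0) -> (-24,0) [heading=0, move]
  -- iteration 6/6 --
  BK 13: (-24,0) -> (-37,0) [heading=0, move]
  FD 5: (-37,0) -> (-32,0) [heading=0, move]
]
FD 16: (-32,0) -> (-16,0) [heading=0, move]
FD 14: (-16,0) -> (-2,0) [heading=0, move]
LT 135: heading 0 -> 135
Final: pos=(-2,0), heading=135, 2 segment(s) drawn

Segment lengths:
  seg 1: (0,0) -> (19,0), length = 19
  seg 2: (19,0) -> (16,0), length = 3
Total = 22

Answer: 22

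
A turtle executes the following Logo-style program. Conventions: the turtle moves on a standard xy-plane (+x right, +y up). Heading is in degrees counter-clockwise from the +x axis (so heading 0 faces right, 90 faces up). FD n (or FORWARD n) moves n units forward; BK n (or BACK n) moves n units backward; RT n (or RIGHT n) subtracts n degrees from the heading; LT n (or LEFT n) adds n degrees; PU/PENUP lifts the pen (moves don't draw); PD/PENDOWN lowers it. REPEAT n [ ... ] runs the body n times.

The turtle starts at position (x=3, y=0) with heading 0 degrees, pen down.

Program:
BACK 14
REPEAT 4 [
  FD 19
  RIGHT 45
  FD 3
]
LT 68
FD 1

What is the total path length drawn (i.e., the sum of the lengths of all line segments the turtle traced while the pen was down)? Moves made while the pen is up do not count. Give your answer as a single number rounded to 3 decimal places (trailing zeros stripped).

Executing turtle program step by step:
Start: pos=(3,0), heading=0, pen down
BK 14: (3,0) -> (-11,0) [heading=0, draw]
REPEAT 4 [
  -- iteration 1/4 --
  FD 19: (-11,0) -> (8,0) [heading=0, draw]
  RT 45: heading 0 -> 315
  FD 3: (8,0) -> (10.121,-2.121) [heading=315, draw]
  -- iteration 2/4 --
  FD 19: (10.121,-2.121) -> (23.556,-15.556) [heading=315, draw]
  RT 45: heading 315 -> 270
  FD 3: (23.556,-15.556) -> (23.556,-18.556) [heading=270, draw]
  -- iteration 3/4 --
  FD 19: (23.556,-18.556) -> (23.556,-37.556) [heading=270, draw]
  RT 45: heading 270 -> 225
  FD 3: (23.556,-37.556) -> (21.435,-39.678) [heading=225, draw]
  -- iteration 4/4 --
  FD 19: (21.435,-39.678) -> (8,-53.113) [heading=225, draw]
  RT 45: heading 225 -> 180
  FD 3: (8,-53.113) -> (5,-53.113) [heading=180, draw]
]
LT 68: heading 180 -> 248
FD 1: (5,-53.113) -> (4.625,-54.04) [heading=248, draw]
Final: pos=(4.625,-54.04), heading=248, 10 segment(s) drawn

Segment lengths:
  seg 1: (3,0) -> (-11,0), length = 14
  seg 2: (-11,0) -> (8,0), length = 19
  seg 3: (8,0) -> (10.121,-2.121), length = 3
  seg 4: (10.121,-2.121) -> (23.556,-15.556), length = 19
  seg 5: (23.556,-15.556) -> (23.556,-18.556), length = 3
  seg 6: (23.556,-18.556) -> (23.556,-37.556), length = 19
  seg 7: (23.556,-37.556) -> (21.435,-39.678), length = 3
  seg 8: (21.435,-39.678) -> (8,-53.113), length = 19
  seg 9: (8,-53.113) -> (5,-53.113), length = 3
  seg 10: (5,-53.113) -> (4.625,-54.04), length = 1
Total = 103

Answer: 103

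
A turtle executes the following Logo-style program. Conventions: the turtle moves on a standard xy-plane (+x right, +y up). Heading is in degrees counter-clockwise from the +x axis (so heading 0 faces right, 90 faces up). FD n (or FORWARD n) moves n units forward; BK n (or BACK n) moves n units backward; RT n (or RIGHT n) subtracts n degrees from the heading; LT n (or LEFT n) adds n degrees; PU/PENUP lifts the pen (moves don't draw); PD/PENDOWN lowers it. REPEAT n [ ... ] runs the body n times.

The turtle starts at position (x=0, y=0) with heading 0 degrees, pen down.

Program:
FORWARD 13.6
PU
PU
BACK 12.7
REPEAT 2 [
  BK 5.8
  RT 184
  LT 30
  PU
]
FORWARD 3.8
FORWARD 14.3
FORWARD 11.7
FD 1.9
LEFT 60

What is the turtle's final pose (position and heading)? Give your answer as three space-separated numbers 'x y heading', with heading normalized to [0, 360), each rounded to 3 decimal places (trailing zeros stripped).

Answer: 19.829 27.522 112

Derivation:
Executing turtle program step by step:
Start: pos=(0,0), heading=0, pen down
FD 13.6: (0,0) -> (13.6,0) [heading=0, draw]
PU: pen up
PU: pen up
BK 12.7: (13.6,0) -> (0.9,0) [heading=0, move]
REPEAT 2 [
  -- iteration 1/2 --
  BK 5.8: (0.9,0) -> (-4.9,0) [heading=0, move]
  RT 184: heading 0 -> 176
  LT 30: heading 176 -> 206
  PU: pen up
  -- iteration 2/2 --
  BK 5.8: (-4.9,0) -> (0.313,2.543) [heading=206, move]
  RT 184: heading 206 -> 22
  LT 30: heading 22 -> 52
  PU: pen up
]
FD 3.8: (0.313,2.543) -> (2.653,5.537) [heading=52, move]
FD 14.3: (2.653,5.537) -> (11.456,16.806) [heading=52, move]
FD 11.7: (11.456,16.806) -> (18.66,26.025) [heading=52, move]
FD 1.9: (18.66,26.025) -> (19.829,27.522) [heading=52, move]
LT 60: heading 52 -> 112
Final: pos=(19.829,27.522), heading=112, 1 segment(s) drawn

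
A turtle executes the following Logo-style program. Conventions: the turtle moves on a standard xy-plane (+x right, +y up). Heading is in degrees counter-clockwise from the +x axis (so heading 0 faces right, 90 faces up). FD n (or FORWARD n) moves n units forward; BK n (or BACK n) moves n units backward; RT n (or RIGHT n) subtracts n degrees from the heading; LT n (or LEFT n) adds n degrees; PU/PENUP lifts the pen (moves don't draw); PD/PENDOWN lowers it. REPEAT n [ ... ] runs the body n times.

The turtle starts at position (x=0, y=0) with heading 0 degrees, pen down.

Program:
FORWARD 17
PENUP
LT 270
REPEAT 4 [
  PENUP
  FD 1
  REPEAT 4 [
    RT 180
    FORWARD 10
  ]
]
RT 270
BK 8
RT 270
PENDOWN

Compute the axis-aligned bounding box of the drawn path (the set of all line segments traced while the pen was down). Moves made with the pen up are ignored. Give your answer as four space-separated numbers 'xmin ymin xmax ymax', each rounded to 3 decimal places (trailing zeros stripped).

Executing turtle program step by step:
Start: pos=(0,0), heading=0, pen down
FD 17: (0,0) -> (17,0) [heading=0, draw]
PU: pen up
LT 270: heading 0 -> 270
REPEAT 4 [
  -- iteration 1/4 --
  PU: pen up
  FD 1: (17,0) -> (17,-1) [heading=270, move]
  REPEAT 4 [
    -- iteration 1/4 --
    RT 180: heading 270 -> 90
    FD 10: (17,-1) -> (17,9) [heading=90, move]
    -- iteration 2/4 --
    RT 180: heading 90 -> 270
    FD 10: (17,9) -> (17,-1) [heading=270, move]
    -- iteration 3/4 --
    RT 180: heading 270 -> 90
    FD 10: (17,-1) -> (17,9) [heading=90, move]
    -- iteration 4/4 --
    RT 180: heading 90 -> 270
    FD 10: (17,9) -> (17,-1) [heading=270, move]
  ]
  -- iteration 2/4 --
  PU: pen up
  FD 1: (17,-1) -> (17,-2) [heading=270, move]
  REPEAT 4 [
    -- iteration 1/4 --
    RT 180: heading 270 -> 90
    FD 10: (17,-2) -> (17,8) [heading=90, move]
    -- iteration 2/4 --
    RT 180: heading 90 -> 270
    FD 10: (17,8) -> (17,-2) [heading=270, move]
    -- iteration 3/4 --
    RT 180: heading 270 -> 90
    FD 10: (17,-2) -> (17,8) [heading=90, move]
    -- iteration 4/4 --
    RT 180: heading 90 -> 270
    FD 10: (17,8) -> (17,-2) [heading=270, move]
  ]
  -- iteration 3/4 --
  PU: pen up
  FD 1: (17,-2) -> (17,-3) [heading=270, move]
  REPEAT 4 [
    -- iteration 1/4 --
    RT 180: heading 270 -> 90
    FD 10: (17,-3) -> (17,7) [heading=90, move]
    -- iteration 2/4 --
    RT 180: heading 90 -> 270
    FD 10: (17,7) -> (17,-3) [heading=270, move]
    -- iteration 3/4 --
    RT 180: heading 270 -> 90
    FD 10: (17,-3) -> (17,7) [heading=90, move]
    -- iteration 4/4 --
    RT 180: heading 90 -> 270
    FD 10: (17,7) -> (17,-3) [heading=270, move]
  ]
  -- iteration 4/4 --
  PU: pen up
  FD 1: (17,-3) -> (17,-4) [heading=270, move]
  REPEAT 4 [
    -- iteration 1/4 --
    RT 180: heading 270 -> 90
    FD 10: (17,-4) -> (17,6) [heading=90, move]
    -- iteration 2/4 --
    RT 180: heading 90 -> 270
    FD 10: (17,6) -> (17,-4) [heading=270, move]
    -- iteration 3/4 --
    RT 180: heading 270 -> 90
    FD 10: (17,-4) -> (17,6) [heading=90, move]
    -- iteration 4/4 --
    RT 180: heading 90 -> 270
    FD 10: (17,6) -> (17,-4) [heading=270, move]
  ]
]
RT 270: heading 270 -> 0
BK 8: (17,-4) -> (9,-4) [heading=0, move]
RT 270: heading 0 -> 90
PD: pen down
Final: pos=(9,-4), heading=90, 1 segment(s) drawn

Segment endpoints: x in {0, 17}, y in {0}
xmin=0, ymin=0, xmax=17, ymax=0

Answer: 0 0 17 0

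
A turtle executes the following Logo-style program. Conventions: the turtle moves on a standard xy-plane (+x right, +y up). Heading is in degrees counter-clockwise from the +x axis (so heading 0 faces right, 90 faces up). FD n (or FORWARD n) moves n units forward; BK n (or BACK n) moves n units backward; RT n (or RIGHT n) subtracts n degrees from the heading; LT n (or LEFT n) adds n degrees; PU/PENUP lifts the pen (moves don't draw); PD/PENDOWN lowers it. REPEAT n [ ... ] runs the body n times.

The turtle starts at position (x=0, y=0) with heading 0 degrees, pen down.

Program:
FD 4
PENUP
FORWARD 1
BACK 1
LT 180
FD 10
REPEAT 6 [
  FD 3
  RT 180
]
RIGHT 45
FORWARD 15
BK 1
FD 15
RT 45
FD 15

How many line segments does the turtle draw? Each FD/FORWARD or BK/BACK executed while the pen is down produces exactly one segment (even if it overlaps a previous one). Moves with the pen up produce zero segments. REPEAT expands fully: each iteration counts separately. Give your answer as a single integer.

Answer: 1

Derivation:
Executing turtle program step by step:
Start: pos=(0,0), heading=0, pen down
FD 4: (0,0) -> (4,0) [heading=0, draw]
PU: pen up
FD 1: (4,0) -> (5,0) [heading=0, move]
BK 1: (5,0) -> (4,0) [heading=0, move]
LT 180: heading 0 -> 180
FD 10: (4,0) -> (-6,0) [heading=180, move]
REPEAT 6 [
  -- iteration 1/6 --
  FD 3: (-6,0) -> (-9,0) [heading=180, move]
  RT 180: heading 180 -> 0
  -- iteration 2/6 --
  FD 3: (-9,0) -> (-6,0) [heading=0, move]
  RT 180: heading 0 -> 180
  -- iteration 3/6 --
  FD 3: (-6,0) -> (-9,0) [heading=180, move]
  RT 180: heading 180 -> 0
  -- iteration 4/6 --
  FD 3: (-9,0) -> (-6,0) [heading=0, move]
  RT 180: heading 0 -> 180
  -- iteration 5/6 --
  FD 3: (-6,0) -> (-9,0) [heading=180, move]
  RT 180: heading 180 -> 0
  -- iteration 6/6 --
  FD 3: (-9,0) -> (-6,0) [heading=0, move]
  RT 180: heading 0 -> 180
]
RT 45: heading 180 -> 135
FD 15: (-6,0) -> (-16.607,10.607) [heading=135, move]
BK 1: (-16.607,10.607) -> (-15.899,9.899) [heading=135, move]
FD 15: (-15.899,9.899) -> (-26.506,20.506) [heading=135, move]
RT 45: heading 135 -> 90
FD 15: (-26.506,20.506) -> (-26.506,35.506) [heading=90, move]
Final: pos=(-26.506,35.506), heading=90, 1 segment(s) drawn
Segments drawn: 1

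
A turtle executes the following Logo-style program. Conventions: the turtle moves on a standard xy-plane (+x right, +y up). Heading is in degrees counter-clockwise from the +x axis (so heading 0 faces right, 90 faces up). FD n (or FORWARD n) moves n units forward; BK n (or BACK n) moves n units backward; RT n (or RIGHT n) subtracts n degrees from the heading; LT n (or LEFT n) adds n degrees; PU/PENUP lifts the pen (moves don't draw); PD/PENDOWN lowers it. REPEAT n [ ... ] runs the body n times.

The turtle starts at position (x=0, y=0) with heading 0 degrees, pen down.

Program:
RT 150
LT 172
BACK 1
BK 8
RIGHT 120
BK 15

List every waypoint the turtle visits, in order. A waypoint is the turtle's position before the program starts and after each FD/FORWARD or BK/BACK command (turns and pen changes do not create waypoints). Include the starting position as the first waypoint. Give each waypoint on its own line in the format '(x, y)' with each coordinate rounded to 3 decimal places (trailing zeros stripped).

Executing turtle program step by step:
Start: pos=(0,0), heading=0, pen down
RT 150: heading 0 -> 210
LT 172: heading 210 -> 22
BK 1: (0,0) -> (-0.927,-0.375) [heading=22, draw]
BK 8: (-0.927,-0.375) -> (-8.345,-3.371) [heading=22, draw]
RT 120: heading 22 -> 262
BK 15: (-8.345,-3.371) -> (-6.257,11.483) [heading=262, draw]
Final: pos=(-6.257,11.483), heading=262, 3 segment(s) drawn
Waypoints (4 total):
(0, 0)
(-0.927, -0.375)
(-8.345, -3.371)
(-6.257, 11.483)

Answer: (0, 0)
(-0.927, -0.375)
(-8.345, -3.371)
(-6.257, 11.483)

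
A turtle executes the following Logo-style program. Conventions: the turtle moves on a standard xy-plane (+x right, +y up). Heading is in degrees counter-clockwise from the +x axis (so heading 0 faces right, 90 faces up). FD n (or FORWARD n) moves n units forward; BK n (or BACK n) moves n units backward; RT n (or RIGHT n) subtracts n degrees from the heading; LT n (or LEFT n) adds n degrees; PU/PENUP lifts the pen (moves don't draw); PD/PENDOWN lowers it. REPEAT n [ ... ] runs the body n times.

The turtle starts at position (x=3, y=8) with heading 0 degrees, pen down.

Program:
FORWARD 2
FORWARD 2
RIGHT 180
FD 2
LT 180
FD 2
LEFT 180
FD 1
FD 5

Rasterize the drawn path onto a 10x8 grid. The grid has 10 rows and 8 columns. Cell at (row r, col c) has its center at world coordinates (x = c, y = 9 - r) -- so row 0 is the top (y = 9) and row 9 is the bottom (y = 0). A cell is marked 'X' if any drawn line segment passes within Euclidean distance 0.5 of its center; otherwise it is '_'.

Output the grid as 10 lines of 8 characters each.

Segment 0: (3,8) -> (5,8)
Segment 1: (5,8) -> (7,8)
Segment 2: (7,8) -> (5,8)
Segment 3: (5,8) -> (7,8)
Segment 4: (7,8) -> (6,8)
Segment 5: (6,8) -> (1,8)

Answer: ________
_XXXXXXX
________
________
________
________
________
________
________
________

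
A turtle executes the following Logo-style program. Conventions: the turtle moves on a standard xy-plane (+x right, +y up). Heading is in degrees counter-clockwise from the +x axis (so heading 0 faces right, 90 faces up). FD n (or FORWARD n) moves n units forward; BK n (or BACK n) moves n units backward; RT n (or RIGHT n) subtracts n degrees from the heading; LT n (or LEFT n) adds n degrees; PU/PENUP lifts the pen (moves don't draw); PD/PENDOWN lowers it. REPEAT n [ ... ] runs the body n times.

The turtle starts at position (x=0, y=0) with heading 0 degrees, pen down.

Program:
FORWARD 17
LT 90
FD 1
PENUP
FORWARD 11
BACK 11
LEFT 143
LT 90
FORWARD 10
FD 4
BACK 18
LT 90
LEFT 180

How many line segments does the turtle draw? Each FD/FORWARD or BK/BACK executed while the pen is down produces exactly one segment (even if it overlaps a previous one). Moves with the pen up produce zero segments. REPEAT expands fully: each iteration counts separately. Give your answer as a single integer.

Executing turtle program step by step:
Start: pos=(0,0), heading=0, pen down
FD 17: (0,0) -> (17,0) [heading=0, draw]
LT 90: heading 0 -> 90
FD 1: (17,0) -> (17,1) [heading=90, draw]
PU: pen up
FD 11: (17,1) -> (17,12) [heading=90, move]
BK 11: (17,12) -> (17,1) [heading=90, move]
LT 143: heading 90 -> 233
LT 90: heading 233 -> 323
FD 10: (17,1) -> (24.986,-5.018) [heading=323, move]
FD 4: (24.986,-5.018) -> (28.181,-7.425) [heading=323, move]
BK 18: (28.181,-7.425) -> (13.805,3.407) [heading=323, move]
LT 90: heading 323 -> 53
LT 180: heading 53 -> 233
Final: pos=(13.805,3.407), heading=233, 2 segment(s) drawn
Segments drawn: 2

Answer: 2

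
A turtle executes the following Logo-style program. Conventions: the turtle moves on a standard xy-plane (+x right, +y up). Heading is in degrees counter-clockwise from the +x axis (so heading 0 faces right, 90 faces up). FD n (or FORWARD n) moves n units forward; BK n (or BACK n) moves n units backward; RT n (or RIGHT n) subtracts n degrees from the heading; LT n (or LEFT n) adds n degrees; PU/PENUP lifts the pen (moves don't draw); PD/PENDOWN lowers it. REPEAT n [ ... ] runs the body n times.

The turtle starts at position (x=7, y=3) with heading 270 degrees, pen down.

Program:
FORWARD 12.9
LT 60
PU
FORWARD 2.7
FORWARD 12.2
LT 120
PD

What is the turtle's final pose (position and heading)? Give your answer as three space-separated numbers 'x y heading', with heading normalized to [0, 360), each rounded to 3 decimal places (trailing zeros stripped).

Executing turtle program step by step:
Start: pos=(7,3), heading=270, pen down
FD 12.9: (7,3) -> (7,-9.9) [heading=270, draw]
LT 60: heading 270 -> 330
PU: pen up
FD 2.7: (7,-9.9) -> (9.338,-11.25) [heading=330, move]
FD 12.2: (9.338,-11.25) -> (19.904,-17.35) [heading=330, move]
LT 120: heading 330 -> 90
PD: pen down
Final: pos=(19.904,-17.35), heading=90, 1 segment(s) drawn

Answer: 19.904 -17.35 90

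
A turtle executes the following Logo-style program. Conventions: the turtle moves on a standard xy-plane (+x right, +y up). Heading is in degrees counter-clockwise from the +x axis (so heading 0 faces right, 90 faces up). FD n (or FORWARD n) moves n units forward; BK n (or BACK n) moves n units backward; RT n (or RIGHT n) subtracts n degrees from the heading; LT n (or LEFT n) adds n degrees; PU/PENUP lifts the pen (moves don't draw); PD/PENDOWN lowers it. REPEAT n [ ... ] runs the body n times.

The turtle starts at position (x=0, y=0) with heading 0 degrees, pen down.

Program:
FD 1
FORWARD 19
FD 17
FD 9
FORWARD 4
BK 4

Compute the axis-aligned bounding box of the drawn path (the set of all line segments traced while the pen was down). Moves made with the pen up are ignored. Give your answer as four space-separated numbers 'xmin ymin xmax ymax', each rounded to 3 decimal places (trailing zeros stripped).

Answer: 0 0 50 0

Derivation:
Executing turtle program step by step:
Start: pos=(0,0), heading=0, pen down
FD 1: (0,0) -> (1,0) [heading=0, draw]
FD 19: (1,0) -> (20,0) [heading=0, draw]
FD 17: (20,0) -> (37,0) [heading=0, draw]
FD 9: (37,0) -> (46,0) [heading=0, draw]
FD 4: (46,0) -> (50,0) [heading=0, draw]
BK 4: (50,0) -> (46,0) [heading=0, draw]
Final: pos=(46,0), heading=0, 6 segment(s) drawn

Segment endpoints: x in {0, 1, 20, 37, 46, 50}, y in {0}
xmin=0, ymin=0, xmax=50, ymax=0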